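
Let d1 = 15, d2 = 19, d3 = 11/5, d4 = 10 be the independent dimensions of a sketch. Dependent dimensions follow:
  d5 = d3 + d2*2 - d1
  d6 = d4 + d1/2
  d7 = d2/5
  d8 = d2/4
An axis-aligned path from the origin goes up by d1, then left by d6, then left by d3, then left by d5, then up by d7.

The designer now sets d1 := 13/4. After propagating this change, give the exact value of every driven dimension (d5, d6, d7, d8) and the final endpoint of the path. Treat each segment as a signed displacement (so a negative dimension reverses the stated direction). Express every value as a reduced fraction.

d5 = 739/20
d6 = 93/8
d7 = 19/5
d8 = 19/4
endpoint = (-2031/40, 141/20)

Apply edit: d1 := 13/4
  d5 = d3 + d2*2 - d1 = 739/20
  d6 = d4 + d1/2 = 93/8
  d7 = d2/5 = 19/5
  d8 = d2/4 = 19/4
Walk from origin (0, 0):
  seg 1: up by d1 = 13/4 → (0, 13/4)
  seg 2: left by d6 = 93/8 → (-93/8, 13/4)
  seg 3: left by d3 = 11/5 → (-553/40, 13/4)
  seg 4: left by d5 = 739/20 → (-2031/40, 13/4)
  seg 5: up by d7 = 19/5 → (-2031/40, 141/20)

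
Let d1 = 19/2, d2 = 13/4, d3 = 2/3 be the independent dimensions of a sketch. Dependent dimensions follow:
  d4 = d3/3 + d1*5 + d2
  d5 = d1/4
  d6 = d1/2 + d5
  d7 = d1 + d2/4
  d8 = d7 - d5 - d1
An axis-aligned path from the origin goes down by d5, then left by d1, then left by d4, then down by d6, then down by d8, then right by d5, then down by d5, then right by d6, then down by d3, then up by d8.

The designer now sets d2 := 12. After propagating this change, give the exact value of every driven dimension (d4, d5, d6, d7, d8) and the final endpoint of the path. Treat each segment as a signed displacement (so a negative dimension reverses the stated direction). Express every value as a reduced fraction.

Apply edit: d2 := 12
  d4 = d3/3 + d1*5 + d2 = 1075/18
  d5 = d1/4 = 19/8
  d6 = d1/2 + d5 = 57/8
  d7 = d1 + d2/4 = 25/2
  d8 = d7 - d5 - d1 = 5/8
Walk from origin (0, 0):
  seg 1: down by d5 = 19/8 → (0, -19/8)
  seg 2: left by d1 = 19/2 → (-19/2, -19/8)
  seg 3: left by d4 = 1075/18 → (-623/9, -19/8)
  seg 4: down by d6 = 57/8 → (-623/9, -19/2)
  seg 5: down by d8 = 5/8 → (-623/9, -81/8)
  seg 6: right by d5 = 19/8 → (-4813/72, -81/8)
  seg 7: down by d5 = 19/8 → (-4813/72, -25/2)
  seg 8: right by d6 = 57/8 → (-1075/18, -25/2)
  seg 9: down by d3 = 2/3 → (-1075/18, -79/6)
  seg 10: up by d8 = 5/8 → (-1075/18, -301/24)

d4 = 1075/18
d5 = 19/8
d6 = 57/8
d7 = 25/2
d8 = 5/8
endpoint = (-1075/18, -301/24)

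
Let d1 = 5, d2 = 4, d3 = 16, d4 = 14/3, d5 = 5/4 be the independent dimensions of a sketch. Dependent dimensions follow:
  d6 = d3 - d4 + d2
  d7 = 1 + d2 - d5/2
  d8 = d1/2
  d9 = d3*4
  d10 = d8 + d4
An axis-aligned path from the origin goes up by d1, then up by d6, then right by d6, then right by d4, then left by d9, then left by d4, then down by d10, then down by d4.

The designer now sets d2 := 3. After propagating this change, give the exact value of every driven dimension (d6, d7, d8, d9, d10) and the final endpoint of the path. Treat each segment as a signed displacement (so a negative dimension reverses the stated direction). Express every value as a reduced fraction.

d6 = 43/3
d7 = 27/8
d8 = 5/2
d9 = 64
d10 = 43/6
endpoint = (-149/3, 15/2)

Apply edit: d2 := 3
  d6 = d3 - d4 + d2 = 43/3
  d7 = 1 + d2 - d5/2 = 27/8
  d8 = d1/2 = 5/2
  d9 = d3*4 = 64
  d10 = d8 + d4 = 43/6
Walk from origin (0, 0):
  seg 1: up by d1 = 5 → (0, 5)
  seg 2: up by d6 = 43/3 → (0, 58/3)
  seg 3: right by d6 = 43/3 → (43/3, 58/3)
  seg 4: right by d4 = 14/3 → (19, 58/3)
  seg 5: left by d9 = 64 → (-45, 58/3)
  seg 6: left by d4 = 14/3 → (-149/3, 58/3)
  seg 7: down by d10 = 43/6 → (-149/3, 73/6)
  seg 8: down by d4 = 14/3 → (-149/3, 15/2)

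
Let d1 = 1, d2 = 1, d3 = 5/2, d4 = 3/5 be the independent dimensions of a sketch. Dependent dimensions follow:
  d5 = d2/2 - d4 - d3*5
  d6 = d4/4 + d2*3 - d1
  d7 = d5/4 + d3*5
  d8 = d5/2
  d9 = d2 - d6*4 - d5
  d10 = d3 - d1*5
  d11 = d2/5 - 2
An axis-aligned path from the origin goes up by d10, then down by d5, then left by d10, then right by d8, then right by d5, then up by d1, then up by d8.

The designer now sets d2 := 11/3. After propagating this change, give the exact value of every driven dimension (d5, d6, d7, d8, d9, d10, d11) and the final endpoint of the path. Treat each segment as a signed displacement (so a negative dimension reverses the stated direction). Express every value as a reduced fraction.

Apply edit: d2 := 11/3
  d5 = d2/2 - d4 - d3*5 = -169/15
  d6 = d4/4 + d2*3 - d1 = 203/20
  d7 = d5/4 + d3*5 = 581/60
  d8 = d5/2 = -169/30
  d9 = d2 - d6*4 - d5 = -77/3
  d10 = d3 - d1*5 = -5/2
  d11 = d2/5 - 2 = -19/15
Walk from origin (0, 0):
  seg 1: up by d10 = -5/2 → (0, -5/2)
  seg 2: down by d5 = -169/15 → (0, 263/30)
  seg 3: left by d10 = -5/2 → (5/2, 263/30)
  seg 4: right by d8 = -169/30 → (-47/15, 263/30)
  seg 5: right by d5 = -169/15 → (-72/5, 263/30)
  seg 6: up by d1 = 1 → (-72/5, 293/30)
  seg 7: up by d8 = -169/30 → (-72/5, 62/15)

d5 = -169/15
d6 = 203/20
d7 = 581/60
d8 = -169/30
d9 = -77/3
d10 = -5/2
d11 = -19/15
endpoint = (-72/5, 62/15)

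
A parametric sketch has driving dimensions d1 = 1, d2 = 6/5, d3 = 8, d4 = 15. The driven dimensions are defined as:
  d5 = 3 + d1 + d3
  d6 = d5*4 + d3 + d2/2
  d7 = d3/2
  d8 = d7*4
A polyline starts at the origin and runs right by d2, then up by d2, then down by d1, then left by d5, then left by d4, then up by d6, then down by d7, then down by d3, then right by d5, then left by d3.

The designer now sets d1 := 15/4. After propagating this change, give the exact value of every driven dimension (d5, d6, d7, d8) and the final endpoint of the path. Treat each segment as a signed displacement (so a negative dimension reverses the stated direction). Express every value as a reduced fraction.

d5 = 59/4
d6 = 338/5
d7 = 4
d8 = 16
endpoint = (-109/5, 1061/20)

Apply edit: d1 := 15/4
  d5 = 3 + d1 + d3 = 59/4
  d6 = d5*4 + d3 + d2/2 = 338/5
  d7 = d3/2 = 4
  d8 = d7*4 = 16
Walk from origin (0, 0):
  seg 1: right by d2 = 6/5 → (6/5, 0)
  seg 2: up by d2 = 6/5 → (6/5, 6/5)
  seg 3: down by d1 = 15/4 → (6/5, -51/20)
  seg 4: left by d5 = 59/4 → (-271/20, -51/20)
  seg 5: left by d4 = 15 → (-571/20, -51/20)
  seg 6: up by d6 = 338/5 → (-571/20, 1301/20)
  seg 7: down by d7 = 4 → (-571/20, 1221/20)
  seg 8: down by d3 = 8 → (-571/20, 1061/20)
  seg 9: right by d5 = 59/4 → (-69/5, 1061/20)
  seg 10: left by d3 = 8 → (-109/5, 1061/20)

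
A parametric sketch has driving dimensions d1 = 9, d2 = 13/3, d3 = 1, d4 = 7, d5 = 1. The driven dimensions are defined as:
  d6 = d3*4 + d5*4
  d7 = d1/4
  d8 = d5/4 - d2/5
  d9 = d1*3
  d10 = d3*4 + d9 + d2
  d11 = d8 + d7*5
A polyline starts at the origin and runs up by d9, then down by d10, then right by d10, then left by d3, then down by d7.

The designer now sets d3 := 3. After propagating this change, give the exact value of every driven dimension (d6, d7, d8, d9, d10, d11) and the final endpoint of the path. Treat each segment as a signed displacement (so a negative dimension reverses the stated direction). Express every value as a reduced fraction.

d6 = 16
d7 = 9/4
d8 = -37/60
d9 = 27
d10 = 130/3
d11 = 319/30
endpoint = (121/3, -223/12)

Apply edit: d3 := 3
  d6 = d3*4 + d5*4 = 16
  d7 = d1/4 = 9/4
  d8 = d5/4 - d2/5 = -37/60
  d9 = d1*3 = 27
  d10 = d3*4 + d9 + d2 = 130/3
  d11 = d8 + d7*5 = 319/30
Walk from origin (0, 0):
  seg 1: up by d9 = 27 → (0, 27)
  seg 2: down by d10 = 130/3 → (0, -49/3)
  seg 3: right by d10 = 130/3 → (130/3, -49/3)
  seg 4: left by d3 = 3 → (121/3, -49/3)
  seg 5: down by d7 = 9/4 → (121/3, -223/12)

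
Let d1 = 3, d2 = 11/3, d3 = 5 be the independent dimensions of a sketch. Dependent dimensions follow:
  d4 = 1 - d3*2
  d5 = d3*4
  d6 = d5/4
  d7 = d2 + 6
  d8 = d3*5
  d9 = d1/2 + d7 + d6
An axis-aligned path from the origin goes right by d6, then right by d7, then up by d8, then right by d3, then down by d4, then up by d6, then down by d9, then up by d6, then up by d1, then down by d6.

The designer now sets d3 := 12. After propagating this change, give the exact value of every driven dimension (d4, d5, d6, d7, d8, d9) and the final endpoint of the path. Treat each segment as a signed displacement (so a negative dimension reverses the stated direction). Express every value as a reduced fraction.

d4 = -23
d5 = 48
d6 = 12
d7 = 29/3
d8 = 60
d9 = 139/6
endpoint = (101/3, 449/6)

Apply edit: d3 := 12
  d4 = 1 - d3*2 = -23
  d5 = d3*4 = 48
  d6 = d5/4 = 12
  d7 = d2 + 6 = 29/3
  d8 = d3*5 = 60
  d9 = d1/2 + d7 + d6 = 139/6
Walk from origin (0, 0):
  seg 1: right by d6 = 12 → (12, 0)
  seg 2: right by d7 = 29/3 → (65/3, 0)
  seg 3: up by d8 = 60 → (65/3, 60)
  seg 4: right by d3 = 12 → (101/3, 60)
  seg 5: down by d4 = -23 → (101/3, 83)
  seg 6: up by d6 = 12 → (101/3, 95)
  seg 7: down by d9 = 139/6 → (101/3, 431/6)
  seg 8: up by d6 = 12 → (101/3, 503/6)
  seg 9: up by d1 = 3 → (101/3, 521/6)
  seg 10: down by d6 = 12 → (101/3, 449/6)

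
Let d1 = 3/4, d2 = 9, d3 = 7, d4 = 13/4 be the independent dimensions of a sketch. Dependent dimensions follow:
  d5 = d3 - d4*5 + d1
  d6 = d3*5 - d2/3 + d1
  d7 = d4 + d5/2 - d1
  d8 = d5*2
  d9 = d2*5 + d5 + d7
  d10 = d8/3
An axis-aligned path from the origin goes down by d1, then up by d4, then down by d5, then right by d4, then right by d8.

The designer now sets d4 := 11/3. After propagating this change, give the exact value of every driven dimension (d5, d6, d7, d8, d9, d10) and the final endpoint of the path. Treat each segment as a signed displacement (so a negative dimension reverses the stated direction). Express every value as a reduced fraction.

Apply edit: d4 := 11/3
  d5 = d3 - d4*5 + d1 = -127/12
  d6 = d3*5 - d2/3 + d1 = 131/4
  d7 = d4 + d5/2 - d1 = -19/8
  d8 = d5*2 = -127/6
  d9 = d2*5 + d5 + d7 = 769/24
  d10 = d8/3 = -127/18
Walk from origin (0, 0):
  seg 1: down by d1 = 3/4 → (0, -3/4)
  seg 2: up by d4 = 11/3 → (0, 35/12)
  seg 3: down by d5 = -127/12 → (0, 27/2)
  seg 4: right by d4 = 11/3 → (11/3, 27/2)
  seg 5: right by d8 = -127/6 → (-35/2, 27/2)

d5 = -127/12
d6 = 131/4
d7 = -19/8
d8 = -127/6
d9 = 769/24
d10 = -127/18
endpoint = (-35/2, 27/2)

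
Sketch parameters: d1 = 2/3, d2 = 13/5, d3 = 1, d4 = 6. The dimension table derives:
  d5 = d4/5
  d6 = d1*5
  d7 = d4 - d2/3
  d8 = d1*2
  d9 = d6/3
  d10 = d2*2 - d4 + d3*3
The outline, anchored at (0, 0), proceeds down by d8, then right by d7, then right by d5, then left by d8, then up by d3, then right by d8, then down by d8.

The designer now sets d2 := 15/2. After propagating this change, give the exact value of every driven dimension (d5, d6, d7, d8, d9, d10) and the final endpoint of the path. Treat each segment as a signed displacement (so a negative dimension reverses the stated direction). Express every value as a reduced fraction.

d5 = 6/5
d6 = 10/3
d7 = 7/2
d8 = 4/3
d9 = 10/9
d10 = 12
endpoint = (47/10, -5/3)

Apply edit: d2 := 15/2
  d5 = d4/5 = 6/5
  d6 = d1*5 = 10/3
  d7 = d4 - d2/3 = 7/2
  d8 = d1*2 = 4/3
  d9 = d6/3 = 10/9
  d10 = d2*2 - d4 + d3*3 = 12
Walk from origin (0, 0):
  seg 1: down by d8 = 4/3 → (0, -4/3)
  seg 2: right by d7 = 7/2 → (7/2, -4/3)
  seg 3: right by d5 = 6/5 → (47/10, -4/3)
  seg 4: left by d8 = 4/3 → (101/30, -4/3)
  seg 5: up by d3 = 1 → (101/30, -1/3)
  seg 6: right by d8 = 4/3 → (47/10, -1/3)
  seg 7: down by d8 = 4/3 → (47/10, -5/3)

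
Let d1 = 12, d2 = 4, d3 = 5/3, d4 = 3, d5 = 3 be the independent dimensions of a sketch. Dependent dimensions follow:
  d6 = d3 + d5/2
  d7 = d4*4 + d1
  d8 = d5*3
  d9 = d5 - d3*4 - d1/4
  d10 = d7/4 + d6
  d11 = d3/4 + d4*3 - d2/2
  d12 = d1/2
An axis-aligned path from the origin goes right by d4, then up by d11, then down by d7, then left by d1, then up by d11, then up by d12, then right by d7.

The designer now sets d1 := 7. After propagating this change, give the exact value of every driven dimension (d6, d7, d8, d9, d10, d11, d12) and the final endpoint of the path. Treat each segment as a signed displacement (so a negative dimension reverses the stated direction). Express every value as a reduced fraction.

Apply edit: d1 := 7
  d6 = d3 + d5/2 = 19/6
  d7 = d4*4 + d1 = 19
  d8 = d5*3 = 9
  d9 = d5 - d3*4 - d1/4 = -65/12
  d10 = d7/4 + d6 = 95/12
  d11 = d3/4 + d4*3 - d2/2 = 89/12
  d12 = d1/2 = 7/2
Walk from origin (0, 0):
  seg 1: right by d4 = 3 → (3, 0)
  seg 2: up by d11 = 89/12 → (3, 89/12)
  seg 3: down by d7 = 19 → (3, -139/12)
  seg 4: left by d1 = 7 → (-4, -139/12)
  seg 5: up by d11 = 89/12 → (-4, -25/6)
  seg 6: up by d12 = 7/2 → (-4, -2/3)
  seg 7: right by d7 = 19 → (15, -2/3)

d6 = 19/6
d7 = 19
d8 = 9
d9 = -65/12
d10 = 95/12
d11 = 89/12
d12 = 7/2
endpoint = (15, -2/3)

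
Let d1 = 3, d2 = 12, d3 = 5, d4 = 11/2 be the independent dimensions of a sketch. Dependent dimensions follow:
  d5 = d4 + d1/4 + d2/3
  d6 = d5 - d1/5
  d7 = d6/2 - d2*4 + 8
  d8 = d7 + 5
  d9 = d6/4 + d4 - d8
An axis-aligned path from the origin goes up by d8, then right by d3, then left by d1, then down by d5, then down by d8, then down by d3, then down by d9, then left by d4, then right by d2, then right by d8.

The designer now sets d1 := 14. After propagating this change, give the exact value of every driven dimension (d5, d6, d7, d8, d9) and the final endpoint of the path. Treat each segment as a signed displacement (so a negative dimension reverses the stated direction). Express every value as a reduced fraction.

Apply edit: d1 := 14
  d5 = d4 + d1/4 + d2/3 = 13
  d6 = d5 - d1/5 = 51/5
  d7 = d6/2 - d2*4 + 8 = -349/10
  d8 = d7 + 5 = -299/10
  d9 = d6/4 + d4 - d8 = 759/20
Walk from origin (0, 0):
  seg 1: up by d8 = -299/10 → (0, -299/10)
  seg 2: right by d3 = 5 → (5, -299/10)
  seg 3: left by d1 = 14 → (-9, -299/10)
  seg 4: down by d5 = 13 → (-9, -429/10)
  seg 5: down by d8 = -299/10 → (-9, -13)
  seg 6: down by d3 = 5 → (-9, -18)
  seg 7: down by d9 = 759/20 → (-9, -1119/20)
  seg 8: left by d4 = 11/2 → (-29/2, -1119/20)
  seg 9: right by d2 = 12 → (-5/2, -1119/20)
  seg 10: right by d8 = -299/10 → (-162/5, -1119/20)

d5 = 13
d6 = 51/5
d7 = -349/10
d8 = -299/10
d9 = 759/20
endpoint = (-162/5, -1119/20)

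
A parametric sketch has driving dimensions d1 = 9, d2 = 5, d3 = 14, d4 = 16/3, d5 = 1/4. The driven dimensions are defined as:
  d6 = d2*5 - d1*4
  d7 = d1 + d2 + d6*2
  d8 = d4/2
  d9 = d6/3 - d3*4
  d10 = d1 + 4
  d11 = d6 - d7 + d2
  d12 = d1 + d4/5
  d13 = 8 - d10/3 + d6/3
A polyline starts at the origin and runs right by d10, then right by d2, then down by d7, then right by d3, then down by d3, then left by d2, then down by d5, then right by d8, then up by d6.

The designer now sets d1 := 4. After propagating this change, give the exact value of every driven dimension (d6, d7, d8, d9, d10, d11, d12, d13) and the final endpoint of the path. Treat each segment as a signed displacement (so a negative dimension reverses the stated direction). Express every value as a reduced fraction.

d6 = 9
d7 = 27
d8 = 8/3
d9 = -53
d10 = 8
d11 = -13
d12 = 76/15
d13 = 25/3
endpoint = (74/3, -129/4)

Apply edit: d1 := 4
  d6 = d2*5 - d1*4 = 9
  d7 = d1 + d2 + d6*2 = 27
  d8 = d4/2 = 8/3
  d9 = d6/3 - d3*4 = -53
  d10 = d1 + 4 = 8
  d11 = d6 - d7 + d2 = -13
  d12 = d1 + d4/5 = 76/15
  d13 = 8 - d10/3 + d6/3 = 25/3
Walk from origin (0, 0):
  seg 1: right by d10 = 8 → (8, 0)
  seg 2: right by d2 = 5 → (13, 0)
  seg 3: down by d7 = 27 → (13, -27)
  seg 4: right by d3 = 14 → (27, -27)
  seg 5: down by d3 = 14 → (27, -41)
  seg 6: left by d2 = 5 → (22, -41)
  seg 7: down by d5 = 1/4 → (22, -165/4)
  seg 8: right by d8 = 8/3 → (74/3, -165/4)
  seg 9: up by d6 = 9 → (74/3, -129/4)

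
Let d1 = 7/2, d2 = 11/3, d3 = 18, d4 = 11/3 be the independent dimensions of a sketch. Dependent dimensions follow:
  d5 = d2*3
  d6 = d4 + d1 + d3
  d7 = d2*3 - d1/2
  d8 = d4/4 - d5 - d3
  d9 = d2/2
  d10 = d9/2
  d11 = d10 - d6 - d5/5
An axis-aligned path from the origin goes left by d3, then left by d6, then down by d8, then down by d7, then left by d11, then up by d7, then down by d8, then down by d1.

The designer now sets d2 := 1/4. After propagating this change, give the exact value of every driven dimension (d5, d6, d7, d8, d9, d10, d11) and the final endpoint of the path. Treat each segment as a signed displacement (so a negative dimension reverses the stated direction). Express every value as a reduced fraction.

d5 = 3/4
d6 = 151/6
d7 = -1
d8 = -107/6
d9 = 1/8
d10 = 1/16
d11 = -6061/240
endpoint = (-1433/80, 193/6)

Apply edit: d2 := 1/4
  d5 = d2*3 = 3/4
  d6 = d4 + d1 + d3 = 151/6
  d7 = d2*3 - d1/2 = -1
  d8 = d4/4 - d5 - d3 = -107/6
  d9 = d2/2 = 1/8
  d10 = d9/2 = 1/16
  d11 = d10 - d6 - d5/5 = -6061/240
Walk from origin (0, 0):
  seg 1: left by d3 = 18 → (-18, 0)
  seg 2: left by d6 = 151/6 → (-259/6, 0)
  seg 3: down by d8 = -107/6 → (-259/6, 107/6)
  seg 4: down by d7 = -1 → (-259/6, 113/6)
  seg 5: left by d11 = -6061/240 → (-1433/80, 113/6)
  seg 6: up by d7 = -1 → (-1433/80, 107/6)
  seg 7: down by d8 = -107/6 → (-1433/80, 107/3)
  seg 8: down by d1 = 7/2 → (-1433/80, 193/6)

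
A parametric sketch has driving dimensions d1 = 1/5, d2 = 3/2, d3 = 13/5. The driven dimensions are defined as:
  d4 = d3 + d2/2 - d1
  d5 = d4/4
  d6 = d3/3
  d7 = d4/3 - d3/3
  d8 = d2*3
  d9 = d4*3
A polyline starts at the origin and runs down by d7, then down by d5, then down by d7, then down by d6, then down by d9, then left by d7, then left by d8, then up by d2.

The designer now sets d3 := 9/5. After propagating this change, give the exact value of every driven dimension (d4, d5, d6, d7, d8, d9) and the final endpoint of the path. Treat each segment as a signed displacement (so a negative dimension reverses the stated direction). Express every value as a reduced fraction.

Apply edit: d3 := 9/5
  d4 = d3 + d2/2 - d1 = 47/20
  d5 = d4/4 = 47/80
  d6 = d3/3 = 3/5
  d7 = d4/3 - d3/3 = 11/60
  d8 = d2*3 = 9/2
  d9 = d4*3 = 141/20
Walk from origin (0, 0):
  seg 1: down by d7 = 11/60 → (0, -11/60)
  seg 2: down by d5 = 47/80 → (0, -37/48)
  seg 3: down by d7 = 11/60 → (0, -229/240)
  seg 4: down by d6 = 3/5 → (0, -373/240)
  seg 5: down by d9 = 141/20 → (0, -413/48)
  seg 6: left by d7 = 11/60 → (-11/60, -413/48)
  seg 7: left by d8 = 9/2 → (-281/60, -413/48)
  seg 8: up by d2 = 3/2 → (-281/60, -341/48)

d4 = 47/20
d5 = 47/80
d6 = 3/5
d7 = 11/60
d8 = 9/2
d9 = 141/20
endpoint = (-281/60, -341/48)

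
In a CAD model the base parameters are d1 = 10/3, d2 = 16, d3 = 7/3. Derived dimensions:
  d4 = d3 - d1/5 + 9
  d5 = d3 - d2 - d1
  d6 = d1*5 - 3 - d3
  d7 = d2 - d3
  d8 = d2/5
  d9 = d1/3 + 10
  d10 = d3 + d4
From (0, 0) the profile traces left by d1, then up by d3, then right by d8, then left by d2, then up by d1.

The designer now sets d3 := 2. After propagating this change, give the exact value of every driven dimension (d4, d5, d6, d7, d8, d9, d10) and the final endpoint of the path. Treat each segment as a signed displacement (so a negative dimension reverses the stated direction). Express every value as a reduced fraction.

Apply edit: d3 := 2
  d4 = d3 - d1/5 + 9 = 31/3
  d5 = d3 - d2 - d1 = -52/3
  d6 = d1*5 - 3 - d3 = 35/3
  d7 = d2 - d3 = 14
  d8 = d2/5 = 16/5
  d9 = d1/3 + 10 = 100/9
  d10 = d3 + d4 = 37/3
Walk from origin (0, 0):
  seg 1: left by d1 = 10/3 → (-10/3, 0)
  seg 2: up by d3 = 2 → (-10/3, 2)
  seg 3: right by d8 = 16/5 → (-2/15, 2)
  seg 4: left by d2 = 16 → (-242/15, 2)
  seg 5: up by d1 = 10/3 → (-242/15, 16/3)

d4 = 31/3
d5 = -52/3
d6 = 35/3
d7 = 14
d8 = 16/5
d9 = 100/9
d10 = 37/3
endpoint = (-242/15, 16/3)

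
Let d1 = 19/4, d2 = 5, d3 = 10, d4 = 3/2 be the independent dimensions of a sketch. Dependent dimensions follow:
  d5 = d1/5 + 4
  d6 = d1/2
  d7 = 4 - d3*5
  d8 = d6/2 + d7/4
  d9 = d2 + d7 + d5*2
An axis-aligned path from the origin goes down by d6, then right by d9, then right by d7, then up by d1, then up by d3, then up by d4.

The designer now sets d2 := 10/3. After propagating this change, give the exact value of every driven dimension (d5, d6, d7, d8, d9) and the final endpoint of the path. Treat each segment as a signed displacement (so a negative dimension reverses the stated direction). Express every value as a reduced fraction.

Apply edit: d2 := 10/3
  d5 = d1/5 + 4 = 99/20
  d6 = d1/2 = 19/8
  d7 = 4 - d3*5 = -46
  d8 = d6/2 + d7/4 = -165/16
  d9 = d2 + d7 + d5*2 = -983/30
Walk from origin (0, 0):
  seg 1: down by d6 = 19/8 → (0, -19/8)
  seg 2: right by d9 = -983/30 → (-983/30, -19/8)
  seg 3: right by d7 = -46 → (-2363/30, -19/8)
  seg 4: up by d1 = 19/4 → (-2363/30, 19/8)
  seg 5: up by d3 = 10 → (-2363/30, 99/8)
  seg 6: up by d4 = 3/2 → (-2363/30, 111/8)

d5 = 99/20
d6 = 19/8
d7 = -46
d8 = -165/16
d9 = -983/30
endpoint = (-2363/30, 111/8)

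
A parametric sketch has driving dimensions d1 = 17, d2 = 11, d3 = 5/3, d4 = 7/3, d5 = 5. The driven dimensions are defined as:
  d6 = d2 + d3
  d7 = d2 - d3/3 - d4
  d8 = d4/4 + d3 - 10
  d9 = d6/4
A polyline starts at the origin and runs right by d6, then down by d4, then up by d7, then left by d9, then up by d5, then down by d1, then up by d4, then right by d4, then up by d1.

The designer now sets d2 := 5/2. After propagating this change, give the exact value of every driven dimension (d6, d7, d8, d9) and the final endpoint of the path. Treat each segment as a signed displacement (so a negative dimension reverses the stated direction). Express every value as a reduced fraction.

Apply edit: d2 := 5/2
  d6 = d2 + d3 = 25/6
  d7 = d2 - d3/3 - d4 = -7/18
  d8 = d4/4 + d3 - 10 = -31/4
  d9 = d6/4 = 25/24
Walk from origin (0, 0):
  seg 1: right by d6 = 25/6 → (25/6, 0)
  seg 2: down by d4 = 7/3 → (25/6, -7/3)
  seg 3: up by d7 = -7/18 → (25/6, -49/18)
  seg 4: left by d9 = 25/24 → (25/8, -49/18)
  seg 5: up by d5 = 5 → (25/8, 41/18)
  seg 6: down by d1 = 17 → (25/8, -265/18)
  seg 7: up by d4 = 7/3 → (25/8, -223/18)
  seg 8: right by d4 = 7/3 → (131/24, -223/18)
  seg 9: up by d1 = 17 → (131/24, 83/18)

d6 = 25/6
d7 = -7/18
d8 = -31/4
d9 = 25/24
endpoint = (131/24, 83/18)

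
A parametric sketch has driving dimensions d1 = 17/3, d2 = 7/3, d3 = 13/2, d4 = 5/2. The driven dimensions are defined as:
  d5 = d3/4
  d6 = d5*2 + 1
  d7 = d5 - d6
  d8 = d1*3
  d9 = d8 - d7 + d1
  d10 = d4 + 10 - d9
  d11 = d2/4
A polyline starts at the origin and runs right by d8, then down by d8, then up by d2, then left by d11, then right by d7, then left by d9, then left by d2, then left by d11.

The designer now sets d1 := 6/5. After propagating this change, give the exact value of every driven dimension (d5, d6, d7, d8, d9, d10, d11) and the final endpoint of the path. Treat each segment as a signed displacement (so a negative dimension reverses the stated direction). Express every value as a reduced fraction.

d5 = 13/8
d6 = 17/4
d7 = -21/8
d8 = 18/5
d9 = 297/40
d10 = 203/40
d11 = 7/12
endpoint = (-199/20, -19/15)

Apply edit: d1 := 6/5
  d5 = d3/4 = 13/8
  d6 = d5*2 + 1 = 17/4
  d7 = d5 - d6 = -21/8
  d8 = d1*3 = 18/5
  d9 = d8 - d7 + d1 = 297/40
  d10 = d4 + 10 - d9 = 203/40
  d11 = d2/4 = 7/12
Walk from origin (0, 0):
  seg 1: right by d8 = 18/5 → (18/5, 0)
  seg 2: down by d8 = 18/5 → (18/5, -18/5)
  seg 3: up by d2 = 7/3 → (18/5, -19/15)
  seg 4: left by d11 = 7/12 → (181/60, -19/15)
  seg 5: right by d7 = -21/8 → (47/120, -19/15)
  seg 6: left by d9 = 297/40 → (-211/30, -19/15)
  seg 7: left by d2 = 7/3 → (-281/30, -19/15)
  seg 8: left by d11 = 7/12 → (-199/20, -19/15)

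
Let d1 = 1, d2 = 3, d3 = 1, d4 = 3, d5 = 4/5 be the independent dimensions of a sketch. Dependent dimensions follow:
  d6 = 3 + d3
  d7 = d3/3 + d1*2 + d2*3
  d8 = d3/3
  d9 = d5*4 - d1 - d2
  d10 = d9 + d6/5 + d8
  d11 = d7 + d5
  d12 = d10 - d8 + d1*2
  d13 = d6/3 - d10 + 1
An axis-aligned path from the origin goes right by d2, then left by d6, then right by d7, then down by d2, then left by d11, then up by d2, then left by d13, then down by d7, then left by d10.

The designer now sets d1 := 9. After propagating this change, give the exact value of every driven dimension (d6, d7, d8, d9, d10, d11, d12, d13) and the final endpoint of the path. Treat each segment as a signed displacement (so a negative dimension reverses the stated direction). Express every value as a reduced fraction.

Apply edit: d1 := 9
  d6 = 3 + d3 = 4
  d7 = d3/3 + d1*2 + d2*3 = 82/3
  d8 = d3/3 = 1/3
  d9 = d5*4 - d1 - d2 = -44/5
  d10 = d9 + d6/5 + d8 = -23/3
  d11 = d7 + d5 = 422/15
  d12 = d10 - d8 + d1*2 = 10
  d13 = d6/3 - d10 + 1 = 10
Walk from origin (0, 0):
  seg 1: right by d2 = 3 → (3, 0)
  seg 2: left by d6 = 4 → (-1, 0)
  seg 3: right by d7 = 82/3 → (79/3, 0)
  seg 4: down by d2 = 3 → (79/3, -3)
  seg 5: left by d11 = 422/15 → (-9/5, -3)
  seg 6: up by d2 = 3 → (-9/5, 0)
  seg 7: left by d13 = 10 → (-59/5, 0)
  seg 8: down by d7 = 82/3 → (-59/5, -82/3)
  seg 9: left by d10 = -23/3 → (-62/15, -82/3)

d6 = 4
d7 = 82/3
d8 = 1/3
d9 = -44/5
d10 = -23/3
d11 = 422/15
d12 = 10
d13 = 10
endpoint = (-62/15, -82/3)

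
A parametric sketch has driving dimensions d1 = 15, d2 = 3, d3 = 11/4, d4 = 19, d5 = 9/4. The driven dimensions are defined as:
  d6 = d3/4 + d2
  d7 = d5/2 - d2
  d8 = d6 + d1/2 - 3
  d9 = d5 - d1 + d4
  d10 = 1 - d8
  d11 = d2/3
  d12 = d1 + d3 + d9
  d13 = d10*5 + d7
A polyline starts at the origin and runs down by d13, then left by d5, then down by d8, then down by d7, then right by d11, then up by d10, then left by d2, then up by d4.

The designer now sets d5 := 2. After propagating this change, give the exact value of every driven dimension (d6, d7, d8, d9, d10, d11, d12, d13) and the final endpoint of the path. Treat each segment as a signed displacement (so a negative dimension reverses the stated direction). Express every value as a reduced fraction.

Apply edit: d5 := 2
  d6 = d3/4 + d2 = 59/16
  d7 = d5/2 - d2 = -2
  d8 = d6 + d1/2 - 3 = 131/16
  d9 = d5 - d1 + d4 = 6
  d10 = 1 - d8 = -115/16
  d11 = d2/3 = 1
  d12 = d1 + d3 + d9 = 95/4
  d13 = d10*5 + d7 = -607/16
Walk from origin (0, 0):
  seg 1: down by d13 = -607/16 → (0, 607/16)
  seg 2: left by d5 = 2 → (-2, 607/16)
  seg 3: down by d8 = 131/16 → (-2, 119/4)
  seg 4: down by d7 = -2 → (-2, 127/4)
  seg 5: right by d11 = 1 → (-1, 127/4)
  seg 6: up by d10 = -115/16 → (-1, 393/16)
  seg 7: left by d2 = 3 → (-4, 393/16)
  seg 8: up by d4 = 19 → (-4, 697/16)

d6 = 59/16
d7 = -2
d8 = 131/16
d9 = 6
d10 = -115/16
d11 = 1
d12 = 95/4
d13 = -607/16
endpoint = (-4, 697/16)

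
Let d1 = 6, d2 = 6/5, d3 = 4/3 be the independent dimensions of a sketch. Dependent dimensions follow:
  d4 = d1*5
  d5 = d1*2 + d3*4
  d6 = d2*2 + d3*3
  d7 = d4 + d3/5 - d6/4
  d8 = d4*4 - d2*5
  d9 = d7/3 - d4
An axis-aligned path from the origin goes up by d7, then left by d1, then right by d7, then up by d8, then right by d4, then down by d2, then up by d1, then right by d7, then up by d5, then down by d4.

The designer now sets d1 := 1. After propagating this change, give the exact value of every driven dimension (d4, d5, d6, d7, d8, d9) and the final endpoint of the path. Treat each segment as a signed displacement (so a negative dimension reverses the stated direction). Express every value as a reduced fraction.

d4 = 5
d5 = 22/3
d6 = 32/5
d7 = 11/3
d8 = 14
d9 = -34/9
endpoint = (34/3, 99/5)

Apply edit: d1 := 1
  d4 = d1*5 = 5
  d5 = d1*2 + d3*4 = 22/3
  d6 = d2*2 + d3*3 = 32/5
  d7 = d4 + d3/5 - d6/4 = 11/3
  d8 = d4*4 - d2*5 = 14
  d9 = d7/3 - d4 = -34/9
Walk from origin (0, 0):
  seg 1: up by d7 = 11/3 → (0, 11/3)
  seg 2: left by d1 = 1 → (-1, 11/3)
  seg 3: right by d7 = 11/3 → (8/3, 11/3)
  seg 4: up by d8 = 14 → (8/3, 53/3)
  seg 5: right by d4 = 5 → (23/3, 53/3)
  seg 6: down by d2 = 6/5 → (23/3, 247/15)
  seg 7: up by d1 = 1 → (23/3, 262/15)
  seg 8: right by d7 = 11/3 → (34/3, 262/15)
  seg 9: up by d5 = 22/3 → (34/3, 124/5)
  seg 10: down by d4 = 5 → (34/3, 99/5)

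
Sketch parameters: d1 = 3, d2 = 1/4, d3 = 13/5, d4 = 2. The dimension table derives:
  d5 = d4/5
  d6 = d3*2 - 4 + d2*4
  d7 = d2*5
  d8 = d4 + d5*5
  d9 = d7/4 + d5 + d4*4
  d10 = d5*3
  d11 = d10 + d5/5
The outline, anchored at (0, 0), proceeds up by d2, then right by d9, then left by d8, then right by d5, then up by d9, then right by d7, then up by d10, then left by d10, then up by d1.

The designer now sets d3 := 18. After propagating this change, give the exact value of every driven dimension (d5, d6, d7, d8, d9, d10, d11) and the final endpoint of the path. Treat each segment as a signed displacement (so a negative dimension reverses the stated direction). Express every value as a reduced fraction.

d5 = 2/5
d6 = 33
d7 = 5/4
d8 = 4
d9 = 697/80
d10 = 6/5
d11 = 32/25
endpoint = (413/80, 1053/80)

Apply edit: d3 := 18
  d5 = d4/5 = 2/5
  d6 = d3*2 - 4 + d2*4 = 33
  d7 = d2*5 = 5/4
  d8 = d4 + d5*5 = 4
  d9 = d7/4 + d5 + d4*4 = 697/80
  d10 = d5*3 = 6/5
  d11 = d10 + d5/5 = 32/25
Walk from origin (0, 0):
  seg 1: up by d2 = 1/4 → (0, 1/4)
  seg 2: right by d9 = 697/80 → (697/80, 1/4)
  seg 3: left by d8 = 4 → (377/80, 1/4)
  seg 4: right by d5 = 2/5 → (409/80, 1/4)
  seg 5: up by d9 = 697/80 → (409/80, 717/80)
  seg 6: right by d7 = 5/4 → (509/80, 717/80)
  seg 7: up by d10 = 6/5 → (509/80, 813/80)
  seg 8: left by d10 = 6/5 → (413/80, 813/80)
  seg 9: up by d1 = 3 → (413/80, 1053/80)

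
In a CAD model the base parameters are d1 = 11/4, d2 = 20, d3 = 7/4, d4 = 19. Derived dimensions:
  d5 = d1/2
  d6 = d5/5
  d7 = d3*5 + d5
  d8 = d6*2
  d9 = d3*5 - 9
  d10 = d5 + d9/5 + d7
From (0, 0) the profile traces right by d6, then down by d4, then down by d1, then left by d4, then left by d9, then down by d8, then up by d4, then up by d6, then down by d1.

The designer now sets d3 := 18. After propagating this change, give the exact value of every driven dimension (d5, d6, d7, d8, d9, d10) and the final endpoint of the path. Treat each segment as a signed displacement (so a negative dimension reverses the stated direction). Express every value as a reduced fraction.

d5 = 11/8
d6 = 11/40
d7 = 731/8
d8 = 11/20
d9 = 81
d10 = 2179/20
endpoint = (-3989/40, -231/40)

Apply edit: d3 := 18
  d5 = d1/2 = 11/8
  d6 = d5/5 = 11/40
  d7 = d3*5 + d5 = 731/8
  d8 = d6*2 = 11/20
  d9 = d3*5 - 9 = 81
  d10 = d5 + d9/5 + d7 = 2179/20
Walk from origin (0, 0):
  seg 1: right by d6 = 11/40 → (11/40, 0)
  seg 2: down by d4 = 19 → (11/40, -19)
  seg 3: down by d1 = 11/4 → (11/40, -87/4)
  seg 4: left by d4 = 19 → (-749/40, -87/4)
  seg 5: left by d9 = 81 → (-3989/40, -87/4)
  seg 6: down by d8 = 11/20 → (-3989/40, -223/10)
  seg 7: up by d4 = 19 → (-3989/40, -33/10)
  seg 8: up by d6 = 11/40 → (-3989/40, -121/40)
  seg 9: down by d1 = 11/4 → (-3989/40, -231/40)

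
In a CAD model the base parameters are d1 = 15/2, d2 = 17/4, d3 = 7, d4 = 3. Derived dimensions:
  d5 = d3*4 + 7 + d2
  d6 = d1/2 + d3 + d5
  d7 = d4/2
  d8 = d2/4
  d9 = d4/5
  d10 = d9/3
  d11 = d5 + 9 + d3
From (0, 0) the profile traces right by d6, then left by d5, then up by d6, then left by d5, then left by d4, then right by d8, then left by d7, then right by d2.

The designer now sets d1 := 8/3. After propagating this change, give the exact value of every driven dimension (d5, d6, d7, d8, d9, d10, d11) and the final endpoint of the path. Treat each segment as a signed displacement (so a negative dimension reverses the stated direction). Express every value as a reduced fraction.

d5 = 157/4
d6 = 571/12
d7 = 3/2
d8 = 17/16
d9 = 3/5
d10 = 1/5
d11 = 221/4
endpoint = (-1445/48, 571/12)

Apply edit: d1 := 8/3
  d5 = d3*4 + 7 + d2 = 157/4
  d6 = d1/2 + d3 + d5 = 571/12
  d7 = d4/2 = 3/2
  d8 = d2/4 = 17/16
  d9 = d4/5 = 3/5
  d10 = d9/3 = 1/5
  d11 = d5 + 9 + d3 = 221/4
Walk from origin (0, 0):
  seg 1: right by d6 = 571/12 → (571/12, 0)
  seg 2: left by d5 = 157/4 → (25/3, 0)
  seg 3: up by d6 = 571/12 → (25/3, 571/12)
  seg 4: left by d5 = 157/4 → (-371/12, 571/12)
  seg 5: left by d4 = 3 → (-407/12, 571/12)
  seg 6: right by d8 = 17/16 → (-1577/48, 571/12)
  seg 7: left by d7 = 3/2 → (-1649/48, 571/12)
  seg 8: right by d2 = 17/4 → (-1445/48, 571/12)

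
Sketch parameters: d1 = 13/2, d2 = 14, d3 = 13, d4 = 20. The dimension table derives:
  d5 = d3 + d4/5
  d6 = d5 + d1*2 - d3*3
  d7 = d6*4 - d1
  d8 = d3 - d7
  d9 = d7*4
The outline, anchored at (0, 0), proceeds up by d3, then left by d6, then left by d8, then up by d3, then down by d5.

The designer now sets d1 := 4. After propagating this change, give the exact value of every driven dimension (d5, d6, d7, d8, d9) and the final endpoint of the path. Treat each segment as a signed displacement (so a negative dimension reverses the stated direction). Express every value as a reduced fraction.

d5 = 17
d6 = -14
d7 = -60
d8 = 73
d9 = -240
endpoint = (-59, 9)

Apply edit: d1 := 4
  d5 = d3 + d4/5 = 17
  d6 = d5 + d1*2 - d3*3 = -14
  d7 = d6*4 - d1 = -60
  d8 = d3 - d7 = 73
  d9 = d7*4 = -240
Walk from origin (0, 0):
  seg 1: up by d3 = 13 → (0, 13)
  seg 2: left by d6 = -14 → (14, 13)
  seg 3: left by d8 = 73 → (-59, 13)
  seg 4: up by d3 = 13 → (-59, 26)
  seg 5: down by d5 = 17 → (-59, 9)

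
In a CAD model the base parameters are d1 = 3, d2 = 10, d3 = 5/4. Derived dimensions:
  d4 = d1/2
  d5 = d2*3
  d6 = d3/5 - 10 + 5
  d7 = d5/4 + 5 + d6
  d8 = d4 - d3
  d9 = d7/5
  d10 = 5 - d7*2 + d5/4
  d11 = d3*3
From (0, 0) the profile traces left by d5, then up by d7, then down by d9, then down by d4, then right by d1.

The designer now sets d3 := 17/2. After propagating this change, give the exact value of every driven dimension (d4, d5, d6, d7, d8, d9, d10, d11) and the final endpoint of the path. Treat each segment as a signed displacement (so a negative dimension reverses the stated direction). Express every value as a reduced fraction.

d4 = 3/2
d5 = 30
d6 = -33/10
d7 = 46/5
d8 = -7
d9 = 46/25
d10 = -59/10
d11 = 51/2
endpoint = (-27, 293/50)

Apply edit: d3 := 17/2
  d4 = d1/2 = 3/2
  d5 = d2*3 = 30
  d6 = d3/5 - 10 + 5 = -33/10
  d7 = d5/4 + 5 + d6 = 46/5
  d8 = d4 - d3 = -7
  d9 = d7/5 = 46/25
  d10 = 5 - d7*2 + d5/4 = -59/10
  d11 = d3*3 = 51/2
Walk from origin (0, 0):
  seg 1: left by d5 = 30 → (-30, 0)
  seg 2: up by d7 = 46/5 → (-30, 46/5)
  seg 3: down by d9 = 46/25 → (-30, 184/25)
  seg 4: down by d4 = 3/2 → (-30, 293/50)
  seg 5: right by d1 = 3 → (-27, 293/50)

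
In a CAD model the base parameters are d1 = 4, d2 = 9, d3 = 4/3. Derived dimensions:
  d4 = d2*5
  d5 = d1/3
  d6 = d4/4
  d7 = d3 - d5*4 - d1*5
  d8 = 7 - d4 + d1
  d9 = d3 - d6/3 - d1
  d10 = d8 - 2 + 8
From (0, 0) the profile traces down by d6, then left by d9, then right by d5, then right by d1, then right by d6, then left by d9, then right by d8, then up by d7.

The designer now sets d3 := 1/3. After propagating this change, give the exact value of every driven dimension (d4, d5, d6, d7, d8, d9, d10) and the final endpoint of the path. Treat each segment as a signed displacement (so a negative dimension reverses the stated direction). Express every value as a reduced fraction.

Apply edit: d3 := 1/3
  d4 = d2*5 = 45
  d5 = d1/3 = 4/3
  d6 = d4/4 = 45/4
  d7 = d3 - d5*4 - d1*5 = -25
  d8 = 7 - d4 + d1 = -34
  d9 = d3 - d6/3 - d1 = -89/12
  d10 = d8 - 2 + 8 = -28
Walk from origin (0, 0):
  seg 1: down by d6 = 45/4 → (0, -45/4)
  seg 2: left by d9 = -89/12 → (89/12, -45/4)
  seg 3: right by d5 = 4/3 → (35/4, -45/4)
  seg 4: right by d1 = 4 → (51/4, -45/4)
  seg 5: right by d6 = 45/4 → (24, -45/4)
  seg 6: left by d9 = -89/12 → (377/12, -45/4)
  seg 7: right by d8 = -34 → (-31/12, -45/4)
  seg 8: up by d7 = -25 → (-31/12, -145/4)

d4 = 45
d5 = 4/3
d6 = 45/4
d7 = -25
d8 = -34
d9 = -89/12
d10 = -28
endpoint = (-31/12, -145/4)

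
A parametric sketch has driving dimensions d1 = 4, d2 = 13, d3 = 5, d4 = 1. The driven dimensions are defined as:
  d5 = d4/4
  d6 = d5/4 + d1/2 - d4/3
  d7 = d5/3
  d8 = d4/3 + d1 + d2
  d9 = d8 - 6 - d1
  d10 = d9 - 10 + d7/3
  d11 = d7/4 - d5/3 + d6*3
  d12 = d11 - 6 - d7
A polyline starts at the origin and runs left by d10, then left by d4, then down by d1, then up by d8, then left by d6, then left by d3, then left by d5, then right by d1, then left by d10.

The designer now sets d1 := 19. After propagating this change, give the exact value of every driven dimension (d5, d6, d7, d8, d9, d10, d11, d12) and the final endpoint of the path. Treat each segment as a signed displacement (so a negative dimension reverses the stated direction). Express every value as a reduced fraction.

d5 = 1/4
d6 = 443/48
d7 = 1/12
d8 = 97/3
d9 = 22/3
d10 = -95/36
d11 = 221/8
d12 = 517/24
endpoint = (1267/144, 40/3)

Apply edit: d1 := 19
  d5 = d4/4 = 1/4
  d6 = d5/4 + d1/2 - d4/3 = 443/48
  d7 = d5/3 = 1/12
  d8 = d4/3 + d1 + d2 = 97/3
  d9 = d8 - 6 - d1 = 22/3
  d10 = d9 - 10 + d7/3 = -95/36
  d11 = d7/4 - d5/3 + d6*3 = 221/8
  d12 = d11 - 6 - d7 = 517/24
Walk from origin (0, 0):
  seg 1: left by d10 = -95/36 → (95/36, 0)
  seg 2: left by d4 = 1 → (59/36, 0)
  seg 3: down by d1 = 19 → (59/36, -19)
  seg 4: up by d8 = 97/3 → (59/36, 40/3)
  seg 5: left by d6 = 443/48 → (-1093/144, 40/3)
  seg 6: left by d3 = 5 → (-1813/144, 40/3)
  seg 7: left by d5 = 1/4 → (-1849/144, 40/3)
  seg 8: right by d1 = 19 → (887/144, 40/3)
  seg 9: left by d10 = -95/36 → (1267/144, 40/3)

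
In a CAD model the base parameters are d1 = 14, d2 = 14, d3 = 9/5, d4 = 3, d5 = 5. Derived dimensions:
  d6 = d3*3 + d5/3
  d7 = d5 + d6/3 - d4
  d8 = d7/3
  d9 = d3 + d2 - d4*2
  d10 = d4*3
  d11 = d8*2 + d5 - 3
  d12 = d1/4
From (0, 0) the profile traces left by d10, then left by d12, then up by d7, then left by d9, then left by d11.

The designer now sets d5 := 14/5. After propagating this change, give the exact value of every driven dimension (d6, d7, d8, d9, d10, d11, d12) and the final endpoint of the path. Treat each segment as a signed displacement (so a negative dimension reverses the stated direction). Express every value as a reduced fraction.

d6 = 19/3
d7 = 86/45
d8 = 86/135
d9 = 49/5
d10 = 9
d11 = 29/27
d12 = 7/2
endpoint = (-6311/270, 86/45)

Apply edit: d5 := 14/5
  d6 = d3*3 + d5/3 = 19/3
  d7 = d5 + d6/3 - d4 = 86/45
  d8 = d7/3 = 86/135
  d9 = d3 + d2 - d4*2 = 49/5
  d10 = d4*3 = 9
  d11 = d8*2 + d5 - 3 = 29/27
  d12 = d1/4 = 7/2
Walk from origin (0, 0):
  seg 1: left by d10 = 9 → (-9, 0)
  seg 2: left by d12 = 7/2 → (-25/2, 0)
  seg 3: up by d7 = 86/45 → (-25/2, 86/45)
  seg 4: left by d9 = 49/5 → (-223/10, 86/45)
  seg 5: left by d11 = 29/27 → (-6311/270, 86/45)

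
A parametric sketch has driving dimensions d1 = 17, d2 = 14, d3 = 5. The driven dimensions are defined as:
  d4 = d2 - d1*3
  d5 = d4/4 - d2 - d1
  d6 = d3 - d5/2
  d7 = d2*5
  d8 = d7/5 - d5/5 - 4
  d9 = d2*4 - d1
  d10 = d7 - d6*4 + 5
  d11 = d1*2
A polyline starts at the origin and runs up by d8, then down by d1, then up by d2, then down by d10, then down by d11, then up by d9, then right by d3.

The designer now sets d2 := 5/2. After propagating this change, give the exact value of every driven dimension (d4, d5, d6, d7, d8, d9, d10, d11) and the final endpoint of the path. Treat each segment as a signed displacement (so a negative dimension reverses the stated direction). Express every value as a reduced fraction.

d4 = -97/2
d5 = -253/8
d6 = 333/16
d7 = 25/2
d8 = 193/40
d9 = -7
d10 = -263/4
d11 = 34
endpoint = (5, 603/40)

Apply edit: d2 := 5/2
  d4 = d2 - d1*3 = -97/2
  d5 = d4/4 - d2 - d1 = -253/8
  d6 = d3 - d5/2 = 333/16
  d7 = d2*5 = 25/2
  d8 = d7/5 - d5/5 - 4 = 193/40
  d9 = d2*4 - d1 = -7
  d10 = d7 - d6*4 + 5 = -263/4
  d11 = d1*2 = 34
Walk from origin (0, 0):
  seg 1: up by d8 = 193/40 → (0, 193/40)
  seg 2: down by d1 = 17 → (0, -487/40)
  seg 3: up by d2 = 5/2 → (0, -387/40)
  seg 4: down by d10 = -263/4 → (0, 2243/40)
  seg 5: down by d11 = 34 → (0, 883/40)
  seg 6: up by d9 = -7 → (0, 603/40)
  seg 7: right by d3 = 5 → (5, 603/40)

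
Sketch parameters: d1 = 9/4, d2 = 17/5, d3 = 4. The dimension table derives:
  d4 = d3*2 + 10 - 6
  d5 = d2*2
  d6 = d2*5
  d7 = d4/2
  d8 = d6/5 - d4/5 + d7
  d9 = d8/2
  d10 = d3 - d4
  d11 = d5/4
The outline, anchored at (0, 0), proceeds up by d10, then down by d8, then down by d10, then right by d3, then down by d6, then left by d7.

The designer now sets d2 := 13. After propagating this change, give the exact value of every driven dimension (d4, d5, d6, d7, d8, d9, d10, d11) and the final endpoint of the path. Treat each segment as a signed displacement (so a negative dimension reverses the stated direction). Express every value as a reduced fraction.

d4 = 12
d5 = 26
d6 = 65
d7 = 6
d8 = 83/5
d9 = 83/10
d10 = -8
d11 = 13/2
endpoint = (-2, -408/5)

Apply edit: d2 := 13
  d4 = d3*2 + 10 - 6 = 12
  d5 = d2*2 = 26
  d6 = d2*5 = 65
  d7 = d4/2 = 6
  d8 = d6/5 - d4/5 + d7 = 83/5
  d9 = d8/2 = 83/10
  d10 = d3 - d4 = -8
  d11 = d5/4 = 13/2
Walk from origin (0, 0):
  seg 1: up by d10 = -8 → (0, -8)
  seg 2: down by d8 = 83/5 → (0, -123/5)
  seg 3: down by d10 = -8 → (0, -83/5)
  seg 4: right by d3 = 4 → (4, -83/5)
  seg 5: down by d6 = 65 → (4, -408/5)
  seg 6: left by d7 = 6 → (-2, -408/5)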